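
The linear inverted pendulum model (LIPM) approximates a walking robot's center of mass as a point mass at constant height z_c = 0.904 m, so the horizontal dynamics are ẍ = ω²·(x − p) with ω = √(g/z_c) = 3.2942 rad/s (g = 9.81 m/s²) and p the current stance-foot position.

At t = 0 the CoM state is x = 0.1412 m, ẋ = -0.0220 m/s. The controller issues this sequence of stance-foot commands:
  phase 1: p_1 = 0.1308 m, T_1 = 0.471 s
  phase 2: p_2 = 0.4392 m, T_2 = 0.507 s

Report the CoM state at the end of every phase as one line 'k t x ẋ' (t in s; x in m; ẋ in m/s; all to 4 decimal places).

phase 1: p=0.1308, T=0.471, ωT=1.551568, cosh=2.465390, sinh=2.253475; start (x,ẋ)=(0.141200, -0.022000) → end (x,ẋ)=(0.141390, 0.022965)
phase 2: p=0.4392, T=0.507, ωT=1.670159, cosh=2.750616, sinh=2.562399; start (x,ẋ)=(0.141390, 0.022965) → end (x,ẋ)=(-0.362097, -2.450659)

1 0.4710 0.1414 0.0230
2 0.9780 -0.3621 -2.4507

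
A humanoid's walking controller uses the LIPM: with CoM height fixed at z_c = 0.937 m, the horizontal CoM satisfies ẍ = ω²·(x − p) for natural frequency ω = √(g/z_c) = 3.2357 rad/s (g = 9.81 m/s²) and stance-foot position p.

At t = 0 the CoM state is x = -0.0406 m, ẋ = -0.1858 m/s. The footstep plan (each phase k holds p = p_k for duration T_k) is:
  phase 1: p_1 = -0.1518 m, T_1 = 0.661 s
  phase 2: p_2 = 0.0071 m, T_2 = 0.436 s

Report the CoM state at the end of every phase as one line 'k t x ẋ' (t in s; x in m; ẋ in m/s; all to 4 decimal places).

1 0.6610 0.0864 0.7065
2 1.0970 0.6002 2.0287

phase 1: p=-0.1518, T=0.661, ωT=2.138798, cosh=4.303511, sinh=4.185714; start (x,ẋ)=(-0.040600, -0.185800) → end (x,ẋ)=(0.086399, 0.706469)
phase 2: p=0.0071, T=0.436, ωT=1.410765, cosh=2.171524, sinh=1.927567; start (x,ẋ)=(0.086399, 0.706469) → end (x,ẋ)=(0.600156, 2.028703)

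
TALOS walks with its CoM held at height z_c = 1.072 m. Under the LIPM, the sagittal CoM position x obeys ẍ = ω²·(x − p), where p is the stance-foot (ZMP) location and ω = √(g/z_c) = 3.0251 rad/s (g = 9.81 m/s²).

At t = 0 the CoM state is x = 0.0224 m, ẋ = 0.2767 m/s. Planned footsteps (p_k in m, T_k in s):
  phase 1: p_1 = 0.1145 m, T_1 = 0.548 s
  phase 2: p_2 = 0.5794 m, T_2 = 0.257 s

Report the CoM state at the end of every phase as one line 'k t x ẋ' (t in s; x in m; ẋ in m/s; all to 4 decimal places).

1 0.5480 0.0954 0.0479
2 0.8050 -0.0449 -1.1935

phase 1: p=0.1145, T=0.548, ωT=1.657755, cosh=2.719041, sinh=2.528475; start (x,ẋ)=(0.022400, 0.276700) → end (x,ẋ)=(0.095351, 0.047896)
phase 2: p=0.5794, T=0.257, ωT=0.777451, cosh=1.317747, sinh=0.858171; start (x,ẋ)=(0.095351, 0.047896) → end (x,ẋ)=(-0.044867, -1.193502)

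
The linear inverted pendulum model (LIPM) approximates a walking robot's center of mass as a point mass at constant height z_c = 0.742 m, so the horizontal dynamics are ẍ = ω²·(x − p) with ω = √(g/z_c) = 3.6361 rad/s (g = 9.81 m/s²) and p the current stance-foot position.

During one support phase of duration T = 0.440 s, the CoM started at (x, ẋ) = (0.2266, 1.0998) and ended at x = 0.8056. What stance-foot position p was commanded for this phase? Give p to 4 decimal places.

ωT = 3.6361·0.440 = 1.599884; cosh(ωT) = 2.577189, sinh(ωT) = 2.375269
x(T) = p + (x₀−p)·cosh(ωT) + (ẋ₀/ω)·sinh(ωT) ⇒ p·(1 − cosh) = x(T) − x₀·cosh − (ẋ₀/ω)·sinh
numerator   = 0.8056 − (0.2266)·2.577189 − (1.0998/3.6361)·2.375269 = -0.496831
denominator = 1 − 2.577189 = -1.577189
p = -0.496831 / -1.577189 = 0.3150

p = 0.3150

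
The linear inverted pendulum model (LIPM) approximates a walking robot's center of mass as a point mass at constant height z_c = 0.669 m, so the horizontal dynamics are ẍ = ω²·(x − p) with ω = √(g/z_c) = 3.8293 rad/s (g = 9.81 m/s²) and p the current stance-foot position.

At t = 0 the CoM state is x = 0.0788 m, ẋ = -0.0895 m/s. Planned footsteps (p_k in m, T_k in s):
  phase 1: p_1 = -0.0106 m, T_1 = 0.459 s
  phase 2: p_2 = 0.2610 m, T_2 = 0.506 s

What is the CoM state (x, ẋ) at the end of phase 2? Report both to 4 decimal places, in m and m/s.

x = 0.6291, ẋ = 1.5487

phase 1: p=-0.0106, T=0.459, ωT=1.757649, cosh=2.985618, sinh=2.813168; start (x,ẋ)=(0.078800, -0.089500) → end (x,ẋ)=(0.190564, 0.695846)
phase 2: p=0.2610, T=0.506, ωT=1.937626, cosh=3.543147, sinh=3.399102; start (x,ẋ)=(0.190564, 0.695846) → end (x,ẋ)=(0.629106, 1.548672)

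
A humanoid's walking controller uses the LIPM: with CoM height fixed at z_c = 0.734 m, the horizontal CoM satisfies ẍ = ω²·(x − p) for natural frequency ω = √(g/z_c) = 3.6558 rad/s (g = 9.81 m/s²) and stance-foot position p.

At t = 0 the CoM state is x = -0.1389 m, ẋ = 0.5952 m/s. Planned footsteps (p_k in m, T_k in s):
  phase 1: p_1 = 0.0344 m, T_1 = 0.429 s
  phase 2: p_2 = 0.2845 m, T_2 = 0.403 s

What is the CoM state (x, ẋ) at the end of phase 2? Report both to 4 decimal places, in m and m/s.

x = -0.4077, ẋ = -2.2622

phase 1: p=0.0344, T=0.429, ωT=1.568338, cosh=2.503529, sinh=2.295138; start (x,ẋ)=(-0.138900, 0.595200) → end (x,ẋ)=(-0.025791, 0.036016)
phase 2: p=0.2845, T=0.403, ωT=1.473287, cosh=2.296364, sinh=2.067193; start (x,ẋ)=(-0.025791, 0.036016) → end (x,ẋ)=(-0.407675, -2.262237)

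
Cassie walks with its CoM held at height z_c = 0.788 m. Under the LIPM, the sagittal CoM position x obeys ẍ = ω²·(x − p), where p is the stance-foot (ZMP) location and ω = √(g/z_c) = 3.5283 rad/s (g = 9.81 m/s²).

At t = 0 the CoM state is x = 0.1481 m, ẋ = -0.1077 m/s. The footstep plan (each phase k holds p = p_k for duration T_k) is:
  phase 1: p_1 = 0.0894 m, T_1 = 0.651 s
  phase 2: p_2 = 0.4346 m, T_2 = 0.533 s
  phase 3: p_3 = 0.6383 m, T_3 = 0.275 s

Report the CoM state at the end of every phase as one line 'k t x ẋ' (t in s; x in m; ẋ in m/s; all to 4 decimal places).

1 0.6510 0.2340 0.4784
2 1.1840 0.1957 -0.6619
3 1.4590 -0.2414 -2.7630

phase 1: p=0.0894, T=0.651, ωT=2.296923, cosh=5.022055, sinh=4.921487; start (x,ẋ)=(0.148100, -0.107700) → end (x,ẋ)=(0.233968, 0.478420)
phase 2: p=0.4346, T=0.533, ωT=1.880584, cosh=3.354917, sinh=3.202416; start (x,ẋ)=(0.233968, 0.478420) → end (x,ẋ)=(0.195728, -0.661898)
phase 3: p=0.6383, T=0.275, ωT=0.970283, cosh=1.508833, sinh=1.129857; start (x,ẋ)=(0.195728, -0.661898) → end (x,ẋ)=(-0.241424, -2.762993)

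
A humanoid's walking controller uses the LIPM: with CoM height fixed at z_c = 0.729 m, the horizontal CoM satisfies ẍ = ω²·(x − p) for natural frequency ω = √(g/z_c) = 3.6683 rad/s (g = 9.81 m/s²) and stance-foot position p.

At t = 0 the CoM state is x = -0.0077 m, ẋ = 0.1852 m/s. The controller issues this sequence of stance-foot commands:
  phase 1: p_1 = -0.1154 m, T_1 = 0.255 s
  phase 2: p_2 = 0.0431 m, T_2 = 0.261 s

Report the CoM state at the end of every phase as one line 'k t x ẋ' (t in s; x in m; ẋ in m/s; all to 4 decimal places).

1 0.2550 0.0974 0.6982
2 0.5160 0.3356 1.2645

phase 1: p=-0.1154, T=0.255, ωT=0.935416, cosh=1.470348, sinh=1.077926; start (x,ẋ)=(-0.007700, 0.185200) → end (x,ẋ)=(0.097377, 0.698171)
phase 2: p=0.0431, T=0.261, ωT=0.957426, cosh=1.494431, sinh=1.110552; start (x,ẋ)=(0.097377, 0.698171) → end (x,ẋ)=(0.335580, 1.264486)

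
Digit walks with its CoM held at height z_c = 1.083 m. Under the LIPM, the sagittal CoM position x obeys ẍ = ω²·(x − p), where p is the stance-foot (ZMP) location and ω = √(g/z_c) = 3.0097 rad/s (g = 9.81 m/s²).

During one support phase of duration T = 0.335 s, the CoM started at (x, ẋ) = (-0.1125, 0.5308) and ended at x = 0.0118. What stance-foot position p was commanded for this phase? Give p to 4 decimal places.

p = 0.0416

ωT = 3.0097·0.335 = 1.008250; cosh(ωT) = 1.552828, sinh(ωT) = 1.187971
x(T) = p + (x₀−p)·cosh(ωT) + (ẋ₀/ω)·sinh(ωT) ⇒ p·(1 − cosh) = x(T) − x₀·cosh − (ẋ₀/ω)·sinh
numerator   = 0.0118 − (-0.1125)·1.552828 − (0.5308/3.0097)·1.187971 = -0.023021
denominator = 1 − 1.552828 = -0.552828
p = -0.023021 / -0.552828 = 0.0416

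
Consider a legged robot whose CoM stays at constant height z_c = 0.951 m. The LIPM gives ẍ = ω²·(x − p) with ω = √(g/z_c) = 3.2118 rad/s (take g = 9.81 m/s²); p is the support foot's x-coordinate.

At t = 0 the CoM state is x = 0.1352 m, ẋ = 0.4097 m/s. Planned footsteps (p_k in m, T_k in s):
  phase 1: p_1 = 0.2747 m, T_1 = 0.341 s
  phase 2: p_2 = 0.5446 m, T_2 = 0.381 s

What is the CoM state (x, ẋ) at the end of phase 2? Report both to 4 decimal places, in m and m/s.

phase 1: p=0.2747, T=0.341, ωT=1.095224, cosh=1.662158, sinh=1.327693; start (x,ẋ)=(0.135200, 0.409700) → end (x,ẋ)=(0.212191, 0.086118)
phase 2: p=0.5446, T=0.381, ωT=1.223696, cosh=1.846935, sinh=1.552794; start (x,ẋ)=(0.212191, 0.086118) → end (x,ẋ)=(-0.027703, -1.498758)

x = -0.0277, ẋ = -1.4988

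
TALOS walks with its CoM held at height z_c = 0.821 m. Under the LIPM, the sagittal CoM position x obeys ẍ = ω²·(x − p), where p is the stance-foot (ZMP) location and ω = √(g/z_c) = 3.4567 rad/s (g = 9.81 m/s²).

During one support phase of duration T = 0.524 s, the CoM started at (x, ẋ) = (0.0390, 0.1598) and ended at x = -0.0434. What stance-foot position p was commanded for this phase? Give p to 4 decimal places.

p = 0.1418

ωT = 3.4567·0.524 = 1.811311; cosh(ωT) = 3.140951, sinh(ωT) = 2.977511
x(T) = p + (x₀−p)·cosh(ωT) + (ẋ₀/ω)·sinh(ωT) ⇒ p·(1 − cosh) = x(T) − x₀·cosh − (ẋ₀/ω)·sinh
numerator   = -0.0434 − (0.0390)·3.140951 − (0.1598/3.4567)·2.977511 = -0.303545
denominator = 1 − 3.140951 = -2.140951
p = -0.303545 / -2.140951 = 0.1418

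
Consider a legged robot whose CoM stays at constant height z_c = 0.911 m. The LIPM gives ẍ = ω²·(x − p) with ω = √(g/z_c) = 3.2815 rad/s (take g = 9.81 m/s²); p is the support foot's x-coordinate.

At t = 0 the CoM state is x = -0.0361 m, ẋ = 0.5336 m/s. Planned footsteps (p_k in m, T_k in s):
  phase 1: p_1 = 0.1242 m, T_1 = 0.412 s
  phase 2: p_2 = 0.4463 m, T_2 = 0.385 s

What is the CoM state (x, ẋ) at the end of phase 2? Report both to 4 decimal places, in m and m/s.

x = -0.1649, ẋ = -1.6295

phase 1: p=0.1242, T=0.412, ωT=1.351978, cosh=2.061896, sinh=1.803168; start (x,ẋ)=(-0.036100, 0.533600) → end (x,ẋ)=(0.086889, 0.151717)
phase 2: p=0.4463, T=0.385, ωT=1.263378, cosh=1.910023, sinh=1.627326; start (x,ẋ)=(0.086889, 0.151717) → end (x,ẋ)=(-0.164946, -1.629498)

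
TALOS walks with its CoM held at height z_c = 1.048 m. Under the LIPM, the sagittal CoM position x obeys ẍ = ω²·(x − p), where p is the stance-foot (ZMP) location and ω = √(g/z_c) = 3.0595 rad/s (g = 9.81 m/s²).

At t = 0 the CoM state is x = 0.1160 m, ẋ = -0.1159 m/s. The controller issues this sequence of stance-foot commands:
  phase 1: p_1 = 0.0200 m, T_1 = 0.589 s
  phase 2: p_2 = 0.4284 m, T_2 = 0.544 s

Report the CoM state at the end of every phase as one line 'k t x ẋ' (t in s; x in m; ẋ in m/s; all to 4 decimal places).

1 0.5890 0.2072 0.5052
2 1.1330 0.2437 -0.3413

phase 1: p=0.0200, T=0.589, ωT=1.802045, cosh=3.113498, sinh=2.948537; start (x,ẋ)=(0.116000, -0.115900) → end (x,ẋ)=(0.207199, 0.505166)
phase 2: p=0.4284, T=0.544, ωT=1.664368, cosh=2.735822, sinh=2.546512; start (x,ẋ)=(0.207199, 0.505166) → end (x,ẋ)=(0.243699, -0.341341)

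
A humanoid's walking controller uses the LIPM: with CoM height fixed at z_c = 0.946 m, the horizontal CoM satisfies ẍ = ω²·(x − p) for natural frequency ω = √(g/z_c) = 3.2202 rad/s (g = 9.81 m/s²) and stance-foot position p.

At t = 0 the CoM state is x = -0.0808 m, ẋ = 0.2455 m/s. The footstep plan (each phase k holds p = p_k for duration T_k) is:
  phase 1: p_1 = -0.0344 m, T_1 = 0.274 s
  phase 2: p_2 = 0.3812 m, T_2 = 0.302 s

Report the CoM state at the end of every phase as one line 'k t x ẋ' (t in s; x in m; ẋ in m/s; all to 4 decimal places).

1 0.2740 -0.0237 0.1978
2 0.5760 -0.1612 -1.1787

phase 1: p=-0.0344, T=0.274, ωT=0.882335, cosh=1.415175, sinh=1.001360; start (x,ẋ)=(-0.080800, 0.245500) → end (x,ẋ)=(-0.023723, 0.197805)
phase 2: p=0.3812, T=0.302, ωT=0.972500, cosh=1.511342, sinh=1.133206; start (x,ẋ)=(-0.023723, 0.197805) → end (x,ẋ)=(-0.161169, -1.178674)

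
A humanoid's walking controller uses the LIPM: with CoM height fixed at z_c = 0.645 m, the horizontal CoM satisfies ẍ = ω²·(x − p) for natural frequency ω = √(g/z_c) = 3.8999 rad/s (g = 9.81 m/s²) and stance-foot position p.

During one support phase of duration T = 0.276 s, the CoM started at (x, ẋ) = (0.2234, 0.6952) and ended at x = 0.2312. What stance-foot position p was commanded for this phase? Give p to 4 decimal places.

p = 0.5738

ωT = 3.8999·0.276 = 1.076372; cosh(ωT) = 1.637423, sinh(ωT) = 1.296594
x(T) = p + (x₀−p)·cosh(ωT) + (ẋ₀/ω)·sinh(ωT) ⇒ p·(1 − cosh) = x(T) − x₀·cosh − (ẋ₀/ω)·sinh
numerator   = 0.2312 − (0.2234)·1.637423 − (0.6952/3.8999)·1.296594 = -0.365732
denominator = 1 − 1.637423 = -0.637423
p = -0.365732 / -0.637423 = 0.5738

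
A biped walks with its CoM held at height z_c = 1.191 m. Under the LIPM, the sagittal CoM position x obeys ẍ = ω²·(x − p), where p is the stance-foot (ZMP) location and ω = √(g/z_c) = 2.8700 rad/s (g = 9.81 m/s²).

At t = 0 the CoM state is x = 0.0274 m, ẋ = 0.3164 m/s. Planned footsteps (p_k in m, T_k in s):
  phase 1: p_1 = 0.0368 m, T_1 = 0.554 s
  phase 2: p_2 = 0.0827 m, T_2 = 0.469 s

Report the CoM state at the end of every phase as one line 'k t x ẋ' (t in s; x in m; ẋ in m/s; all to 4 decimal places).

1 0.5540 0.2719 0.7446
2 1.0230 0.9354 2.4996

phase 1: p=0.0368, T=0.554, ωT=1.589980, cosh=2.553790, sinh=2.349861; start (x,ẋ)=(0.027400, 0.316400) → end (x,ẋ)=(0.271852, 0.744625)
phase 2: p=0.0827, T=0.469, ωT=1.346030, cosh=2.051207, sinh=1.790935; start (x,ẋ)=(0.271852, 0.744625) → end (x,ẋ)=(0.935350, 2.499618)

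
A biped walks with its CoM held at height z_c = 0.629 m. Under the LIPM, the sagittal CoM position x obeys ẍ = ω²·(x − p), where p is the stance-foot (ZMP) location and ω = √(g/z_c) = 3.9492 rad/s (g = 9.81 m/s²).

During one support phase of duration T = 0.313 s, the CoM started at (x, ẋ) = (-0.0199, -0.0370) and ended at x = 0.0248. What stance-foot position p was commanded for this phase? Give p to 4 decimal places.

p = -0.0885

ωT = 3.9492·0.313 = 1.236100; cosh(ωT) = 1.866338, sinh(ωT) = 1.575823
x(T) = p + (x₀−p)·cosh(ωT) + (ẋ₀/ω)·sinh(ωT) ⇒ p·(1 − cosh) = x(T) − x₀·cosh − (ẋ₀/ω)·sinh
numerator   = 0.0248 − (-0.0199)·1.866338 − (-0.0370/3.9492)·1.575823 = 0.076704
denominator = 1 − 1.866338 = -0.866338
p = 0.076704 / -0.866338 = -0.0885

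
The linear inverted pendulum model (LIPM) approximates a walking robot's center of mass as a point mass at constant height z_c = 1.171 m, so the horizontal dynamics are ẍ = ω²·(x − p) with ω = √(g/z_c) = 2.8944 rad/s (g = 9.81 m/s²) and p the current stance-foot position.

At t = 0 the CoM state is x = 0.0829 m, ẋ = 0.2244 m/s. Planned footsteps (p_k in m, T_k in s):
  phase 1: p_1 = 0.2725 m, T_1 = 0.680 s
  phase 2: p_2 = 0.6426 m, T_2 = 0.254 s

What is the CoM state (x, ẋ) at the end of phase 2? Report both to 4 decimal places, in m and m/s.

phase 1: p=0.2725, T=0.680, ωT=1.968192, cosh=3.648716, sinh=3.509007; start (x,ẋ)=(0.082900, 0.224400) → end (x,ẋ)=(-0.147247, -1.106895)
phase 2: p=0.6426, T=0.254, ωT=0.735178, cosh=1.282636, sinh=0.803216; start (x,ẋ)=(-0.147247, -1.106895) → end (x,ẋ)=(-0.677657, -3.256002)

x = -0.6777, ẋ = -3.2560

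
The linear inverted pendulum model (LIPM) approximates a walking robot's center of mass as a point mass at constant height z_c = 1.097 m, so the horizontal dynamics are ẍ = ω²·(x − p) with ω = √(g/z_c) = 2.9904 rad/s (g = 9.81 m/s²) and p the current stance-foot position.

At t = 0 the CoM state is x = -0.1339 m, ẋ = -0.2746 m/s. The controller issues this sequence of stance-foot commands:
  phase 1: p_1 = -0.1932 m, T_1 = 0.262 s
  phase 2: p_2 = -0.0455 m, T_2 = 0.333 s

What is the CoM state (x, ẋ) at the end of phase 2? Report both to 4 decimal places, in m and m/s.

x = -0.3563, ẋ = -0.8425

phase 1: p=-0.1932, T=0.262, ωT=0.783485, cosh=1.322949, sinh=0.866138; start (x,ẋ)=(-0.133900, -0.274600) → end (x,ẋ)=(-0.194284, -0.209689)
phase 2: p=-0.0455, T=0.333, ωT=0.995803, cosh=1.538162, sinh=1.168736; start (x,ẋ)=(-0.194284, -0.209689) → end (x,ẋ)=(-0.356307, -0.842534)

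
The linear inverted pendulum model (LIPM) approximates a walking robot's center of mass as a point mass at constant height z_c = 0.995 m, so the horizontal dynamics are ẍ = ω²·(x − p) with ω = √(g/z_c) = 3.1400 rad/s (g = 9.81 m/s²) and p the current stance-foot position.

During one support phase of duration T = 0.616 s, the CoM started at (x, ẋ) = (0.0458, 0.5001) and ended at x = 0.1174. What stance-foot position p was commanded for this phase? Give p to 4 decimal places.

ωT = 3.1400·0.616 = 1.934240; cosh(ωT) = 3.531659, sinh(ωT) = 3.387125
x(T) = p + (x₀−p)·cosh(ωT) + (ẋ₀/ω)·sinh(ωT) ⇒ p·(1 − cosh) = x(T) − x₀·cosh − (ẋ₀/ω)·sinh
numerator   = 0.1174 − (0.0458)·3.531659 − (0.5001/3.1400)·3.387125 = -0.583809
denominator = 1 − 3.531659 = -2.531659
p = -0.583809 / -2.531659 = 0.2306

p = 0.2306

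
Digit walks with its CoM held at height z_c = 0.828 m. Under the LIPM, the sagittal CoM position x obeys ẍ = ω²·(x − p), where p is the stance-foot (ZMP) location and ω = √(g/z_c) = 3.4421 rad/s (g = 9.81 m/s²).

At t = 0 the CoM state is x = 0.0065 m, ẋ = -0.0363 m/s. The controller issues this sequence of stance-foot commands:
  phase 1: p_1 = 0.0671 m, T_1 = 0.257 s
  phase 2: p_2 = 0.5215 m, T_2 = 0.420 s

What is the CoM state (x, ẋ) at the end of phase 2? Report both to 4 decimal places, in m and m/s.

phase 1: p=0.0671, T=0.257, ωT=0.884620, cosh=1.417467, sinh=1.004596; start (x,ẋ)=(0.006500, -0.036300) → end (x,ẋ)=(-0.029393, -0.261004)
phase 2: p=0.5215, T=0.420, ωT=1.445682, cosh=2.240166, sinh=2.004580; start (x,ẋ)=(-0.029393, -0.261004) → end (x,ẋ)=(-0.864593, -4.385834)

x = -0.8646, ẋ = -4.3858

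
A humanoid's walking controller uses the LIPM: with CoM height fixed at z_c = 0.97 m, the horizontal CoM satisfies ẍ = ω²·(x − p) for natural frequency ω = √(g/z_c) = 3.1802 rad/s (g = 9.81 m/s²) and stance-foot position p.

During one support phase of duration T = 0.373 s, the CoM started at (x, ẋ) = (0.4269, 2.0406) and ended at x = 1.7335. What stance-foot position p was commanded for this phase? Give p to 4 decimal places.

ωT = 3.1802·0.373 = 1.186215; cosh(ωT) = 1.790018, sinh(ωT) = 1.484643
x(T) = p + (x₀−p)·cosh(ωT) + (ẋ₀/ω)·sinh(ωT) ⇒ p·(1 − cosh) = x(T) − x₀·cosh − (ẋ₀/ω)·sinh
numerator   = 1.7335 − (0.4269)·1.790018 − (2.0406/3.1802)·1.484643 = 0.016708
denominator = 1 − 1.790018 = -0.790018
p = 0.016708 / -0.790018 = -0.0211

p = -0.0211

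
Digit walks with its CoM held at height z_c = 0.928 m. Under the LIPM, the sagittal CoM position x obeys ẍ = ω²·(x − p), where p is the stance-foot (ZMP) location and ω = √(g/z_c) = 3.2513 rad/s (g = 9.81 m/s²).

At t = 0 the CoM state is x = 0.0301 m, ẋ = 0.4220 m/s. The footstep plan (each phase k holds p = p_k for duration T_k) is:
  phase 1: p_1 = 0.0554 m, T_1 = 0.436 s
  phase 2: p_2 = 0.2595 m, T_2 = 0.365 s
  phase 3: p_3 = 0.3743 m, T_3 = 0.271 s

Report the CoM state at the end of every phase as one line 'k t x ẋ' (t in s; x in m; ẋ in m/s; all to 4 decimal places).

1 0.4360 0.2522 0.7622
2 0.8010 0.5947 1.3298
3 1.0720 1.0948 2.5967

phase 1: p=0.0554, T=0.436, ωT=1.417567, cosh=2.184685, sinh=1.942382; start (x,ẋ)=(0.030100, 0.422000) → end (x,ẋ)=(0.252237, 0.762161)
phase 2: p=0.2595, T=0.365, ωT=1.186724, cosh=1.790776, sinh=1.485556; start (x,ẋ)=(0.252237, 0.762161) → end (x,ẋ)=(0.594734, 1.329781)
phase 3: p=0.3743, T=0.271, ωT=0.881102, cosh=1.413942, sinh=0.999616; start (x,ẋ)=(0.594734, 1.329781) → end (x,ẋ)=(1.094824, 2.596656)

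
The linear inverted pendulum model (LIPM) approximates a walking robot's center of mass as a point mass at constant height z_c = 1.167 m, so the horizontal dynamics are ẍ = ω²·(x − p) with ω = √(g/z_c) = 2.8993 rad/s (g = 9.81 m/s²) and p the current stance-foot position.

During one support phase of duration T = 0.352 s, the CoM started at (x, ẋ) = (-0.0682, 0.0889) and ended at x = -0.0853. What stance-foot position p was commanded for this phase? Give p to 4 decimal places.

ωT = 2.8993·0.352 = 1.020554; cosh(ωT) = 1.567563, sinh(ωT) = 1.207168
x(T) = p + (x₀−p)·cosh(ωT) + (ẋ₀/ω)·sinh(ωT) ⇒ p·(1 − cosh) = x(T) − x₀·cosh − (ẋ₀/ω)·sinh
numerator   = -0.0853 − (-0.0682)·1.567563 − (0.0889/2.8993)·1.207168 = -0.015407
denominator = 1 − 1.567563 = -0.567563
p = -0.015407 / -0.567563 = 0.0271

p = 0.0271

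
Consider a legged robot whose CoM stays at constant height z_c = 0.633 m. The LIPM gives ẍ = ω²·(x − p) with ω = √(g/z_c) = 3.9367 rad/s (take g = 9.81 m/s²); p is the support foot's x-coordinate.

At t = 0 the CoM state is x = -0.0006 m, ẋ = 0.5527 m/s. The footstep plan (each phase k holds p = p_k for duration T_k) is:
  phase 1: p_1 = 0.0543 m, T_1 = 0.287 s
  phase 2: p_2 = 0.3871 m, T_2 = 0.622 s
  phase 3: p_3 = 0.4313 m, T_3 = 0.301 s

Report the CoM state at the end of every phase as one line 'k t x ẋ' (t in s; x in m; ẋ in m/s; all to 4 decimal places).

1 0.2870 0.1551 0.6451
2 0.9090 -0.0245 -1.4856
3 1.2100 -0.9431 -5.3163

phase 1: p=0.0543, T=0.287, ωT=1.129833, cosh=1.709113, sinh=1.386026; start (x,ẋ)=(-0.000600, 0.552700) → end (x,ẋ)=(0.155063, 0.645072)
phase 2: p=0.3871, T=0.622, ωT=2.448627, cosh=5.829432, sinh=5.743020; start (x,ẋ)=(0.155063, 0.645072) → end (x,ẋ)=(-0.024484, -1.485608)
phase 3: p=0.4313, T=0.301, ωT=1.184947, cosh=1.788137, sinh=1.482375; start (x,ẋ)=(-0.024484, -1.485608) → end (x,ẋ)=(-0.943115, -5.316277)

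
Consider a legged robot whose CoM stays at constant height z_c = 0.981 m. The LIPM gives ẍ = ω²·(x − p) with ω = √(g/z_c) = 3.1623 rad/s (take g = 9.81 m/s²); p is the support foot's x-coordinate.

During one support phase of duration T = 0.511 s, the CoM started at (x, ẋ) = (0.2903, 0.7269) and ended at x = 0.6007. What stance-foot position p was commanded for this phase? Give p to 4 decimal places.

p = 0.4420

ωT = 3.1623·0.511 = 1.615935; cosh(ωT) = 2.615649, sinh(ωT) = 2.416944
x(T) = p + (x₀−p)·cosh(ωT) + (ẋ₀/ω)·sinh(ωT) ⇒ p·(1 − cosh) = x(T) − x₀·cosh − (ẋ₀/ω)·sinh
numerator   = 0.6007 − (0.2903)·2.615649 − (0.7269/3.1623)·2.416944 = -0.714192
denominator = 1 − 2.615649 = -1.615649
p = -0.714192 / -1.615649 = 0.4420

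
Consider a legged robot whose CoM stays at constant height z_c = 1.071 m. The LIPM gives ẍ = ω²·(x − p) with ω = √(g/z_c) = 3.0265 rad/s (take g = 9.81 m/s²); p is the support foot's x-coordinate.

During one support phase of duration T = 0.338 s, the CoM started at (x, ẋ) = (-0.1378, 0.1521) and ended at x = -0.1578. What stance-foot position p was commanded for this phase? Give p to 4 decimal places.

ωT = 3.0265·0.338 = 1.022957; cosh(ωT) = 1.570469, sinh(ωT) = 1.210939
x(T) = p + (x₀−p)·cosh(ωT) + (ẋ₀/ω)·sinh(ωT) ⇒ p·(1 − cosh) = x(T) − x₀·cosh − (ẋ₀/ω)·sinh
numerator   = -0.1578 − (-0.1378)·1.570469 − (0.1521/3.0265)·1.210939 = -0.002246
denominator = 1 − 1.570469 = -0.570469
p = -0.002246 / -0.570469 = 0.0039

p = 0.0039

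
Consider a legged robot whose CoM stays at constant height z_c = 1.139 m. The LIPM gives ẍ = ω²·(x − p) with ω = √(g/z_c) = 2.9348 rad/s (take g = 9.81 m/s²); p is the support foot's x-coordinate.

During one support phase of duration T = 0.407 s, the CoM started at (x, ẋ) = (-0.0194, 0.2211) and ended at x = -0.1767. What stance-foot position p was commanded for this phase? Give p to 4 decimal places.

p = 0.3175

ωT = 2.9348·0.407 = 1.194464; cosh(ωT) = 1.802326, sinh(ωT) = 1.499460
x(T) = p + (x₀−p)·cosh(ωT) + (ẋ₀/ω)·sinh(ωT) ⇒ p·(1 − cosh) = x(T) − x₀·cosh − (ẋ₀/ω)·sinh
numerator   = -0.1767 − (-0.0194)·1.802326 − (0.2211/2.9348)·1.499460 = -0.254700
denominator = 1 − 1.802326 = -0.802326
p = -0.254700 / -0.802326 = 0.3175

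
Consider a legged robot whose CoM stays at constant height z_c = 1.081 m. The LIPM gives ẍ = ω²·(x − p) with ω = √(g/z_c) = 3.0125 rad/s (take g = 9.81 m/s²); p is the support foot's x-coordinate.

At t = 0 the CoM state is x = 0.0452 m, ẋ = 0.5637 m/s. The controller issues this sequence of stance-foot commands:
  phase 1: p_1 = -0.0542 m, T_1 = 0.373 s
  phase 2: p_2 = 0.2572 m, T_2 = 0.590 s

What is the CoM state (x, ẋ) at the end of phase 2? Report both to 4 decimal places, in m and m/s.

x = 1.9139, ẋ = 5.1641

phase 1: p=-0.0542, T=0.373, ωT=1.123663, cosh=1.700593, sinh=1.375506; start (x,ẋ)=(0.045200, 0.563700) → end (x,ẋ)=(0.372224, 1.370510)
phase 2: p=0.2572, T=0.590, ωT=1.777375, cosh=3.041696, sinh=2.872615; start (x,ẋ)=(0.372224, 1.370510) → end (x,ẋ)=(1.913939, 5.164065)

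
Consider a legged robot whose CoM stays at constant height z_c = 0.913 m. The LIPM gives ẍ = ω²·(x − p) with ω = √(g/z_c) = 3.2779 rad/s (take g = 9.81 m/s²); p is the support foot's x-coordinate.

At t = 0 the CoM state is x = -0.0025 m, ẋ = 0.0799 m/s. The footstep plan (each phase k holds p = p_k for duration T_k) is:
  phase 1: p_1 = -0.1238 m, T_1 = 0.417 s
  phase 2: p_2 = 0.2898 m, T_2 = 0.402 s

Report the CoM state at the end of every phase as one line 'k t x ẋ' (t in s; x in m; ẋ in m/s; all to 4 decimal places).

1 0.4170 0.1743 0.8962
2 0.8190 0.5326 1.1372

phase 1: p=-0.1238, T=0.417, ωT=1.366884, cosh=2.089004, sinh=1.834104; start (x,ẋ)=(-0.002500, 0.079900) → end (x,ẋ)=(0.174303, 0.896168)
phase 2: p=0.2898, T=0.402, ωT=1.317716, cosh=2.001313, sinh=1.733567; start (x,ẋ)=(0.174303, 0.896168) → end (x,ẋ)=(0.532607, 1.137207)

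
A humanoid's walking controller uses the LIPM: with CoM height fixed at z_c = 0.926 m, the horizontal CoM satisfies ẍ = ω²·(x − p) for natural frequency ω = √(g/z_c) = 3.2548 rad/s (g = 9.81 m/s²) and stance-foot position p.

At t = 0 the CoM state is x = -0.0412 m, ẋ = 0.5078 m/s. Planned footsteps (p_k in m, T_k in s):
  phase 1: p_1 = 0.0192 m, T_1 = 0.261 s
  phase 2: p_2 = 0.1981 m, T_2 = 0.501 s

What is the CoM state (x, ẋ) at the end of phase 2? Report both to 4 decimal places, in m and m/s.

phase 1: p=0.0192, T=0.261, ωT=0.849503, cosh=1.383056, sinh=0.955428; start (x,ẋ)=(-0.041200, 0.507800) → end (x,ẋ)=(0.084725, 0.514488)
phase 2: p=0.1981, T=0.501, ωT=1.630655, cosh=2.651510, sinh=2.455708; start (x,ẋ)=(0.084725, 0.514488) → end (x,ẋ)=(0.285661, 0.457984)

x = 0.2857, ẋ = 0.4580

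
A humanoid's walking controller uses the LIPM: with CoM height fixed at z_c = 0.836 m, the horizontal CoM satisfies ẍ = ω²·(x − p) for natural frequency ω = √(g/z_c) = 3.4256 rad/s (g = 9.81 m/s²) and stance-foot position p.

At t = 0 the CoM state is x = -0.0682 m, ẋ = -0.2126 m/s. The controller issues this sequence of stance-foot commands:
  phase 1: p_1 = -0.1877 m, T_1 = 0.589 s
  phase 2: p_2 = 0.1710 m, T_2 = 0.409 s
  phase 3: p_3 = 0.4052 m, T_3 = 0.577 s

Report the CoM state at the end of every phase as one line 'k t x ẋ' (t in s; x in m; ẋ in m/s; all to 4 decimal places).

1 0.5890 0.0404 0.6985
2 0.9980 0.2785 0.6507
3 1.5750 0.6117 0.8576

phase 1: p=-0.1877, T=0.589, ωT=2.017678, cosh=3.826904, sinh=3.693940; start (x,ẋ)=(-0.068200, -0.212600) → end (x,ẋ)=(0.040361, 0.698549)
phase 2: p=0.1710, T=0.409, ωT=1.401070, cosh=2.152938, sinh=1.906605; start (x,ẋ)=(0.040361, 0.698549) → end (x,ẋ)=(0.278538, 0.650696)
phase 3: p=0.4052, T=0.577, ωT=1.976571, cosh=3.678248, sinh=3.539704; start (x,ẋ)=(0.278538, 0.650696) → end (x,ẋ)=(0.611675, 0.857565)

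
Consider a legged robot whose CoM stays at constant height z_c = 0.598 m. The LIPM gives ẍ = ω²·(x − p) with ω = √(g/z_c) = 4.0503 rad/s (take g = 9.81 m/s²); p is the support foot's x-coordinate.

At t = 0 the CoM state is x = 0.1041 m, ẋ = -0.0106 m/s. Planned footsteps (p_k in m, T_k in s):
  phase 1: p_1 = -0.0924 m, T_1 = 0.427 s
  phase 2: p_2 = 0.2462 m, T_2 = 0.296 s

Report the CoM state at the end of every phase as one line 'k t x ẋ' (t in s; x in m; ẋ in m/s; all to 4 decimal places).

1 0.4270 0.4718 2.1421
2 0.7230 1.4515 5.2523

phase 1: p=-0.0924, T=0.427, ωT=1.729478, cosh=2.907544, sinh=2.730167; start (x,ẋ)=(0.104100, -0.010600) → end (x,ẋ)=(0.471787, 2.142076)
phase 2: p=0.2462, T=0.296, ωT=1.198889, cosh=1.808979, sinh=1.507450; start (x,ẋ)=(0.471787, 2.142076) → end (x,ẋ)=(1.451526, 5.252323)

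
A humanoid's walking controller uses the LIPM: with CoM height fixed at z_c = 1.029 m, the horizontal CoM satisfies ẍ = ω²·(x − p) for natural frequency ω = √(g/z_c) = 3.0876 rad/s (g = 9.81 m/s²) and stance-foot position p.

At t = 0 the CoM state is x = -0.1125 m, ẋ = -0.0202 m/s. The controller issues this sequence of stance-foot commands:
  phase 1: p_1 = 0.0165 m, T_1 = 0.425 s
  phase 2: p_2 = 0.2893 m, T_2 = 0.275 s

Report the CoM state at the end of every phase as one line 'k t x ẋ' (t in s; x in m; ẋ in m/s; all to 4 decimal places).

phase 1: p=0.0165, T=0.425, ωT=1.312230, cosh=1.991833, sinh=1.722614; start (x,ẋ)=(-0.112500, -0.020200) → end (x,ẋ)=(-0.251716, -0.726353)
phase 2: p=0.2893, T=0.275, ωT=0.849090, cosh=1.382661, sinh=0.954857; start (x,ẋ)=(-0.251716, -0.726353) → end (x,ẋ)=(-0.683371, -2.599334)

1 0.4250 -0.2517 -0.7264
2 0.7000 -0.6834 -2.5993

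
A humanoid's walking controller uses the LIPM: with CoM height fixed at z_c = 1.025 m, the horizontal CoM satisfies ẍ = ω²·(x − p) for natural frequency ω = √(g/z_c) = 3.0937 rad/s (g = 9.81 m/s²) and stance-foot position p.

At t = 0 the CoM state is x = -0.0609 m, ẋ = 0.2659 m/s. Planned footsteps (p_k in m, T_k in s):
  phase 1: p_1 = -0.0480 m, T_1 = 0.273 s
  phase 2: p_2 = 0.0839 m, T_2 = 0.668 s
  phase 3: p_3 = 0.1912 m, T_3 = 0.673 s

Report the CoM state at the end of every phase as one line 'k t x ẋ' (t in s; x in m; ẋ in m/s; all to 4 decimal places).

1 0.2730 0.0158 0.3286
2 0.9410 0.2233 0.4994
3 1.6140 0.9591 2.4256

phase 1: p=-0.0480, T=0.273, ωT=0.844580, cosh=1.378369, sinh=0.948631; start (x,ẋ)=(-0.060900, 0.265900) → end (x,ẋ)=(0.015753, 0.328650)
phase 2: p=0.0839, T=0.668, ωT=2.066592, cosh=4.012237, sinh=3.885621; start (x,ẋ)=(0.015753, 0.328650) → end (x,ẋ)=(0.223254, 0.499427)
phase 3: p=0.1912, T=0.673, ωT=2.082060, cosh=4.072825, sinh=3.948151; start (x,ẋ)=(0.223254, 0.499427) → end (x,ẋ)=(0.959116, 2.425603)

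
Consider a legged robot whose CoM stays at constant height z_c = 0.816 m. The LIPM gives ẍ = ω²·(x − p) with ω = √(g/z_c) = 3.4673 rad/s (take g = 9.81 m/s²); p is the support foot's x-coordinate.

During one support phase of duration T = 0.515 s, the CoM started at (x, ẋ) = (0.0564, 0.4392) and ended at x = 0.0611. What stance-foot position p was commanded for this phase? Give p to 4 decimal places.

ωT = 3.4673·0.515 = 1.785659; cosh(ωT) = 3.065599, sinh(ωT) = 2.897913
x(T) = p + (x₀−p)·cosh(ωT) + (ẋ₀/ω)·sinh(ωT) ⇒ p·(1 − cosh) = x(T) − x₀·cosh − (ẋ₀/ω)·sinh
numerator   = 0.0611 − (0.0564)·3.065599 − (0.4392/3.4673)·2.897913 = -0.478876
denominator = 1 − 3.065599 = -2.065599
p = -0.478876 / -2.065599 = 0.2318

p = 0.2318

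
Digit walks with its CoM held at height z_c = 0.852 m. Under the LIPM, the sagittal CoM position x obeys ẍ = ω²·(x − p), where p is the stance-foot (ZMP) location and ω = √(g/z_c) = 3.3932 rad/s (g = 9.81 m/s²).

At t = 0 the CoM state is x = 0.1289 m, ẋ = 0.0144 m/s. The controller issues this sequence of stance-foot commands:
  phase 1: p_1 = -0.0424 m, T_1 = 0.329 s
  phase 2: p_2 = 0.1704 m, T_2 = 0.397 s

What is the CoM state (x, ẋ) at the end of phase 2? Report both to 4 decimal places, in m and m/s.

phase 1: p=-0.0424, T=0.329, ωT=1.116363, cosh=1.690598, sinh=1.363129; start (x,ẋ)=(0.128900, 0.014400) → end (x,ẋ)=(0.252984, 0.816670)
phase 2: p=0.1704, T=0.397, ωT=1.347100, cosh=2.053125, sinh=1.793132; start (x,ẋ)=(0.252984, 0.816670) → end (x,ẋ)=(0.771524, 2.179206)

x = 0.7715, ẋ = 2.1792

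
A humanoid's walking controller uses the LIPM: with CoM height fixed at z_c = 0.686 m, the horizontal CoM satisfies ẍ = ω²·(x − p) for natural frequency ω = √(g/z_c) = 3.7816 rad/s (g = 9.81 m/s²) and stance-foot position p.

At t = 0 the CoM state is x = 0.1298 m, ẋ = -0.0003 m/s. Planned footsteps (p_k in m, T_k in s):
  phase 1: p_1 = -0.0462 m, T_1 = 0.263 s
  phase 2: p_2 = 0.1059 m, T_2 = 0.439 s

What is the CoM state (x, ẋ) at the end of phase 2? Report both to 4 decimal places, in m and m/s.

x = 0.9485, ẋ = 3.2487

phase 1: p=-0.0462, T=0.263, ωT=0.994561, cosh=1.536711, sinh=1.166825; start (x,ẋ)=(0.129800, -0.000300) → end (x,ẋ)=(0.224169, 0.776133)
phase 2: p=0.1059, T=0.439, ωT=1.660122, cosh=2.725035, sinh=2.534919; start (x,ẋ)=(0.224169, 0.776133) → end (x,ẋ)=(0.948451, 3.248719)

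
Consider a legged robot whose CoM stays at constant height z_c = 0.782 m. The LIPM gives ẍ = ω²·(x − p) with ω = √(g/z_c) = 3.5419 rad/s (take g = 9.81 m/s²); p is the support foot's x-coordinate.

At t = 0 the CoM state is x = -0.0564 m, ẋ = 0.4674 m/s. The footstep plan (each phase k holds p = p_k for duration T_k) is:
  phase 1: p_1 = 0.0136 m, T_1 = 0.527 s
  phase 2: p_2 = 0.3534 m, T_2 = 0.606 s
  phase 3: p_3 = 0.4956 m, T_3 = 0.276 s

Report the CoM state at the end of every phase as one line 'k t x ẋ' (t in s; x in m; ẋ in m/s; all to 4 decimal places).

phase 1: p=0.0136, T=0.527, ωT=1.866581, cosh=3.310402, sinh=3.155751; start (x,ẋ)=(-0.056400, 0.467400) → end (x,ẋ)=(0.198314, 0.764867)
phase 2: p=0.3534, T=0.606, ωT=2.146391, cosh=4.335420, sinh=4.218515; start (x,ẋ)=(0.198314, 0.764867) → end (x,ẋ)=(0.592020, 0.998800)
phase 3: p=0.4956, T=0.276, ωT=0.977564, cosh=1.517100, sinh=1.140874; start (x,ẋ)=(0.592020, 0.998800) → end (x,ẋ)=(0.963600, 1.904899)

1 0.5270 0.1983 0.7649
2 1.1330 0.5920 0.9988
3 1.4090 0.9636 1.9049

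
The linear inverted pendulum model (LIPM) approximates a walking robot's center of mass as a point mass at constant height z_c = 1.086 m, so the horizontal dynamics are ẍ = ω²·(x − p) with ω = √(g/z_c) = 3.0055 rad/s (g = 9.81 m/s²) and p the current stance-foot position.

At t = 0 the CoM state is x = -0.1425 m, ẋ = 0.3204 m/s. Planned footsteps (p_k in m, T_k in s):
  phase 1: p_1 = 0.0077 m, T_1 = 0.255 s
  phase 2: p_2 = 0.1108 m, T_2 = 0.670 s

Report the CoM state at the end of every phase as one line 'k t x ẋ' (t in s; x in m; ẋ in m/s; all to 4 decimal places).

1 0.2550 -0.0989 0.0383
2 0.9250 -0.6416 -2.1721

phase 1: p=0.0077, T=0.255, ωT=0.766402, cosh=1.308346, sinh=0.843664; start (x,ẋ)=(-0.142500, 0.320400) → end (x,ẋ)=(-0.098875, 0.038342)
phase 2: p=0.1108, T=0.670, ωT=2.013685, cosh=3.812183, sinh=3.678687; start (x,ẋ)=(-0.098875, 0.038342) → end (x,ẋ)=(-0.641590, -2.172063)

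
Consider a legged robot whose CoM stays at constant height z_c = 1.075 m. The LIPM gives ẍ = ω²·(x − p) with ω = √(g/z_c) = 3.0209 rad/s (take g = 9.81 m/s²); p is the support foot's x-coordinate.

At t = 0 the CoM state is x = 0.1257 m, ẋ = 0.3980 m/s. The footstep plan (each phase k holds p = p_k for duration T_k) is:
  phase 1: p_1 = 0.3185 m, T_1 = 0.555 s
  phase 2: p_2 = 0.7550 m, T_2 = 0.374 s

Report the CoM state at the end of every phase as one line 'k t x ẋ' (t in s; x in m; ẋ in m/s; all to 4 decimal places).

1 0.5550 0.1249 -0.4014
2 0.9290 -0.5060 -3.3242

phase 1: p=0.3185, T=0.555, ωT=1.676600, cosh=2.767175, sinh=2.580166; start (x,ẋ)=(0.125700, 0.398000) → end (x,ẋ)=(0.124922, -0.401429)
phase 2: p=0.7550, T=0.374, ωT=1.129817, cosh=1.709091, sinh=1.385998; start (x,ẋ)=(0.124922, -0.401429) → end (x,ẋ)=(-0.506037, -3.324190)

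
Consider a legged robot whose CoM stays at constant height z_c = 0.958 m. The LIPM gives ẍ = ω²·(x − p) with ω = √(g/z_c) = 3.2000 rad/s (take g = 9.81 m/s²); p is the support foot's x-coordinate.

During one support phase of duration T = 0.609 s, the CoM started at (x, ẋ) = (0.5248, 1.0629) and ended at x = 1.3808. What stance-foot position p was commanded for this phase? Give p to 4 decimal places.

ωT = 3.2000·0.609 = 1.948800; cosh(ωT) = 3.581352, sinh(ωT) = 3.438907
x(T) = p + (x₀−p)·cosh(ωT) + (ẋ₀/ω)·sinh(ωT) ⇒ p·(1 − cosh) = x(T) − x₀·cosh − (ẋ₀/ω)·sinh
numerator   = 1.3808 − (0.5248)·3.581352 − (1.0629/3.2000)·3.438907 = -1.640948
denominator = 1 − 3.581352 = -2.581352
p = -1.640948 / -2.581352 = 0.6357

p = 0.6357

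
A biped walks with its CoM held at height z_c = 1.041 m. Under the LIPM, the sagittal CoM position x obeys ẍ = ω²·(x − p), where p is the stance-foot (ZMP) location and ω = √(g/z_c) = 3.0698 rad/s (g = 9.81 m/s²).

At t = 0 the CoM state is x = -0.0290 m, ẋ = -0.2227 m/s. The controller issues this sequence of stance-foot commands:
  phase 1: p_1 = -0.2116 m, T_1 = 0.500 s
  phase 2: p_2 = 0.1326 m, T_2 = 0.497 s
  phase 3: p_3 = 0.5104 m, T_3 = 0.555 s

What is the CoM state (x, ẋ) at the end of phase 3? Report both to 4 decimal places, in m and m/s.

phase 1: p=-0.2116, T=0.500, ωT=1.534900, cosh=2.428169, sinh=2.212692; start (x,ẋ)=(-0.029000, -0.222700) → end (x,ẋ)=(0.071263, 0.699561)
phase 2: p=0.1326, T=0.497, ωT=1.525691, cosh=2.407894, sinh=2.190424; start (x,ẋ)=(0.071263, 0.699561) → end (x,ẋ)=(0.484072, 1.272030)
phase 3: p=0.5104, T=0.555, ωT=1.703739, cosh=2.838227, sinh=2.656226; start (x,ẋ)=(0.484072, 1.272030) → end (x,ẋ)=(1.536331, 3.395625)

x = 1.5363, ẋ = 3.3956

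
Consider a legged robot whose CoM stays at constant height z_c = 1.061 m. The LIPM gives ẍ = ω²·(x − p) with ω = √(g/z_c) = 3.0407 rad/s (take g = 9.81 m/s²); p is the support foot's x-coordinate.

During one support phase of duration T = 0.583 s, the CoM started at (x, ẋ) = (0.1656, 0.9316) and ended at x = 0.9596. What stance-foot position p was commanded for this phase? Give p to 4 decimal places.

ωT = 3.0407·0.583 = 1.772728; cosh(ωT) = 3.028380, sinh(ωT) = 2.858511
x(T) = p + (x₀−p)·cosh(ωT) + (ẋ₀/ω)·sinh(ωT) ⇒ p·(1 − cosh) = x(T) − x₀·cosh − (ẋ₀/ω)·sinh
numerator   = 0.9596 − (0.1656)·3.028380 − (0.9316/3.0407)·2.858511 = -0.417681
denominator = 1 − 3.028380 = -2.028380
p = -0.417681 / -2.028380 = 0.2059

p = 0.2059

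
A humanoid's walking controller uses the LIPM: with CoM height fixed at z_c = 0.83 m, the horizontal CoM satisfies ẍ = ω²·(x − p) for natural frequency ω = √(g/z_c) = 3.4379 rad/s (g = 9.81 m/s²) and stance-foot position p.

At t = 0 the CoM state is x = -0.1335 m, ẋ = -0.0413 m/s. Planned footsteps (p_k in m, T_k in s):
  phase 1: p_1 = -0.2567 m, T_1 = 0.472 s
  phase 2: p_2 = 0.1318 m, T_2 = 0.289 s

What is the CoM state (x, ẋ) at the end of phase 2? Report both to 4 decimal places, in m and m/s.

x = 0.3009, ẋ = 1.0420

phase 1: p=-0.2567, T=0.472, ωT=1.622689, cosh=2.632031, sinh=2.434664; start (x,ẋ)=(-0.133500, -0.041300) → end (x,ẋ)=(0.038318, 0.922497)
phase 2: p=0.1318, T=0.289, ωT=0.993553, cosh=1.535536, sinh=1.165277; start (x,ẋ)=(0.038318, 0.922497) → end (x,ẋ)=(0.300936, 1.042030)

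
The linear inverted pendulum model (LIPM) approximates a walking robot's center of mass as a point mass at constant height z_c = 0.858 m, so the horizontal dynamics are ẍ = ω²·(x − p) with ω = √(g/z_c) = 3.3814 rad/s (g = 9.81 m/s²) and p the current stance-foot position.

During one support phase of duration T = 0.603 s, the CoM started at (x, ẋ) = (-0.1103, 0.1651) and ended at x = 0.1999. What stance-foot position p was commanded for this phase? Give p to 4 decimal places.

ωT = 3.3814·0.603 = 2.038984; cosh(ωT) = 3.906481, sinh(ωT) = 3.776320
x(T) = p + (x₀−p)·cosh(ωT) + (ẋ₀/ω)·sinh(ωT) ⇒ p·(1 − cosh) = x(T) − x₀·cosh − (ẋ₀/ω)·sinh
numerator   = 0.1999 − (-0.1103)·3.906481 − (0.1651/3.3814)·3.776320 = 0.446403
denominator = 1 − 3.906481 = -2.906481
p = 0.446403 / -2.906481 = -0.1536

p = -0.1536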